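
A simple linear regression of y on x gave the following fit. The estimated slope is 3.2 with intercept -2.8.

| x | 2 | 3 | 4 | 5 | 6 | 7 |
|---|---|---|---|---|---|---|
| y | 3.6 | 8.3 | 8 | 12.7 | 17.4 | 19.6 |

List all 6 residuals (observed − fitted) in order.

0, 1.5, -2, -0.5, 1, 0

x=2: ŷ = -2.8 + 3.2·2 = 3.6; r = 3.6 − 3.6 = 0
x=3: ŷ = -2.8 + 3.2·3 = 6.8; r = 8.3 − 6.8 = 1.5
x=4: ŷ = -2.8 + 3.2·4 = 10; r = 8 − 10 = -2
x=5: ŷ = -2.8 + 3.2·5 = 13.2; r = 12.7 − 13.2 = -0.5
x=6: ŷ = -2.8 + 3.2·6 = 16.4; r = 17.4 − 16.4 = 1
x=7: ŷ = -2.8 + 3.2·7 = 19.6; r = 19.6 − 19.6 = 0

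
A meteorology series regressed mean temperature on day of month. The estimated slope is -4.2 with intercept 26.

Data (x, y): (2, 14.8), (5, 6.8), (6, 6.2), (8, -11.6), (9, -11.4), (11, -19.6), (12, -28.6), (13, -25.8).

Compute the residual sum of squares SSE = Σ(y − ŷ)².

x=2: ŷ = 26 − 4.2·2 = 17.6; r = 14.8 − 17.6 = -2.8
x=5: ŷ = 26 − 4.2·5 = 5; r = 6.8 − 5 = 1.8
x=6: ŷ = 26 − 4.2·6 = 0.8; r = 6.2 − 0.8 = 5.4
x=8: ŷ = 26 − 4.2·8 = -7.6; r = -11.6 − (-7.6) = -4
x=9: ŷ = 26 − 4.2·9 = -11.8; r = -11.4 − (-11.8) = 0.4
x=11: ŷ = 26 − 4.2·11 = -20.2; r = -19.6 − (-20.2) = 0.6
x=12: ŷ = 26 − 4.2·12 = -24.4; r = -28.6 − (-24.4) = -4.2
x=13: ŷ = 26 − 4.2·13 = -28.6; r = -25.8 − (-28.6) = 2.8
SSE = 7.84 + 3.24 + 29.16 + 16 + 0.16 + 0.36 + 17.64 + 7.84 = 82.24

SSE = 82.24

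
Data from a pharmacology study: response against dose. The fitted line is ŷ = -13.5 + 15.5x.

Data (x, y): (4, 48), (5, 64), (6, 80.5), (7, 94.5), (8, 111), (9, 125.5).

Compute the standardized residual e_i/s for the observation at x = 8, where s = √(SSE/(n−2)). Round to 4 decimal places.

0.7071

x=4: ŷ = -13.5 + 15.5·4 = 48.5; e = 48 − 48.5 = -0.5
x=5: ŷ = -13.5 + 15.5·5 = 64; e = 64 − 64 = 0
x=6: ŷ = -13.5 + 15.5·6 = 79.5; e = 80.5 − 79.5 = 1
x=7: ŷ = -13.5 + 15.5·7 = 95; e = 94.5 − 95 = -0.5
x=8: ŷ = -13.5 + 15.5·8 = 110.5; e = 111 − 110.5 = 0.5
x=9: ŷ = -13.5 + 15.5·9 = 126; e = 125.5 − 126 = -0.5
SSE = 0.25 + 0 + 1 + 0.25 + 0.25 + 0.25 = 2
s = √(2/4) = 0.707107
e/s = 0.5 / 0.707107 = 0.7071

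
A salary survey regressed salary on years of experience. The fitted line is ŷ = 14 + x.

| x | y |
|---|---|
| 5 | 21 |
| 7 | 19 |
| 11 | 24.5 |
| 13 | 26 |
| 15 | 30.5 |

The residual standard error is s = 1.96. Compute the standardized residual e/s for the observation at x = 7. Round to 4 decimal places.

ŷ = 14 + 7 = 21
e = 19 − 21 = -2
e/s = -2 / 1.96 = -1.0204

-1.0204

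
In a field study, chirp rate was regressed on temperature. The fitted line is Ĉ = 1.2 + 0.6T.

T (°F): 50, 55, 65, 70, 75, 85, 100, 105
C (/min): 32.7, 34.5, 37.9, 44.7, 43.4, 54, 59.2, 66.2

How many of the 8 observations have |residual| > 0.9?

T=50: Ĉ = 1.2 + 0.6·50 = 31.2; e = 32.7 − 31.2 = 1.5
T=55: Ĉ = 1.2 + 0.6·55 = 34.2; e = 34.5 − 34.2 = 0.3
T=65: Ĉ = 1.2 + 0.6·65 = 40.2; e = 37.9 − 40.2 = -2.3
T=70: Ĉ = 1.2 + 0.6·70 = 43.2; e = 44.7 − 43.2 = 1.5
T=75: Ĉ = 1.2 + 0.6·75 = 46.2; e = 43.4 − 46.2 = -2.8
T=85: Ĉ = 1.2 + 0.6·85 = 52.2; e = 54 − 52.2 = 1.8
T=100: Ĉ = 1.2 + 0.6·100 = 61.2; e = 59.2 − 61.2 = -2
T=105: Ĉ = 1.2 + 0.6·105 = 64.2; e = 66.2 − 64.2 = 2
|e| > 0.9: T=50 (|e|=1.5), T=65 (|e|=2.3), T=70 (|e|=1.5), T=75 (|e|=2.8), T=85 (|e|=1.8), T=100 (|e|=2), T=105 (|e|=2) → 7

7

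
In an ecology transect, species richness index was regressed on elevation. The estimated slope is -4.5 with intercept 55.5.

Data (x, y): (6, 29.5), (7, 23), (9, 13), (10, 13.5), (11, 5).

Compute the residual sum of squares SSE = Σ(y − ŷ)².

SSE = 16

x=6: ŷ = 55.5 − 4.5·6 = 28.5; e = 29.5 − 28.5 = 1
x=7: ŷ = 55.5 − 4.5·7 = 24; e = 23 − 24 = -1
x=9: ŷ = 55.5 − 4.5·9 = 15; e = 13 − 15 = -2
x=10: ŷ = 55.5 − 4.5·10 = 10.5; e = 13.5 − 10.5 = 3
x=11: ŷ = 55.5 − 4.5·11 = 6; e = 5 − 6 = -1
SSE = 1 + 1 + 4 + 9 + 1 = 16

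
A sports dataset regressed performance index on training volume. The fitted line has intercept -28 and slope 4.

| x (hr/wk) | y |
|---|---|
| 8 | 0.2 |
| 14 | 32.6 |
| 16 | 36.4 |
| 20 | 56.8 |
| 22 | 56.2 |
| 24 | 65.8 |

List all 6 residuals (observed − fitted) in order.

-3.8, 4.6, 0.4, 4.8, -3.8, -2.2

x=8: ŷ = -28 + 4·8 = 4; r = 0.2 − 4 = -3.8
x=14: ŷ = -28 + 4·14 = 28; r = 32.6 − 28 = 4.6
x=16: ŷ = -28 + 4·16 = 36; r = 36.4 − 36 = 0.4
x=20: ŷ = -28 + 4·20 = 52; r = 56.8 − 52 = 4.8
x=22: ŷ = -28 + 4·22 = 60; r = 56.2 − 60 = -3.8
x=24: ŷ = -28 + 4·24 = 68; r = 65.8 − 68 = -2.2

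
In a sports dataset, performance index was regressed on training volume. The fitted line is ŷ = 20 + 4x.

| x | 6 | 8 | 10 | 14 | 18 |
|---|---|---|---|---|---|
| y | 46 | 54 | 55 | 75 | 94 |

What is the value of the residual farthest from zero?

x=6: ŷ = 20 + 4·6 = 44; r = 46 − 44 = 2
x=8: ŷ = 20 + 4·8 = 52; r = 54 − 52 = 2
x=10: ŷ = 20 + 4·10 = 60; r = 55 − 60 = -5
x=14: ŷ = 20 + 4·14 = 76; r = 75 − 76 = -1
x=18: ŷ = 20 + 4·18 = 92; r = 94 − 92 = 2
Largest |r| is 5 at x = 10, residual -5.

r = -5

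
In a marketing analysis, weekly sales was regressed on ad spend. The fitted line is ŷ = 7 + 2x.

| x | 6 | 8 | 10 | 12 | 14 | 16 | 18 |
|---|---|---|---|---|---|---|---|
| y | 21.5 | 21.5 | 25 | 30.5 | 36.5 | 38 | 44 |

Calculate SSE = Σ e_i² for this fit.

x=6: ŷ = 7 + 2·6 = 19; e = 21.5 − 19 = 2.5
x=8: ŷ = 7 + 2·8 = 23; e = 21.5 − 23 = -1.5
x=10: ŷ = 7 + 2·10 = 27; e = 25 − 27 = -2
x=12: ŷ = 7 + 2·12 = 31; e = 30.5 − 31 = -0.5
x=14: ŷ = 7 + 2·14 = 35; e = 36.5 − 35 = 1.5
x=16: ŷ = 7 + 2·16 = 39; e = 38 − 39 = -1
x=18: ŷ = 7 + 2·18 = 43; e = 44 − 43 = 1
SSE = 6.25 + 2.25 + 4 + 0.25 + 2.25 + 1 + 1 = 17

SSE = 17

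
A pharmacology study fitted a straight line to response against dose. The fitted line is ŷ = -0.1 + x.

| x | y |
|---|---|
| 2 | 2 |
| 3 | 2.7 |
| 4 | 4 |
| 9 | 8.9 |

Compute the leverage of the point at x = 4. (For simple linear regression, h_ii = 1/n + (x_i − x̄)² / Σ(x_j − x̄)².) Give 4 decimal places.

h = 0.2586

x̄ = (2 + 3 + 4 + 9)/4 = 4.5
Σ(x − x̄)² = 6.25 + 2.25 + 0.25 + 20.25 = 29
h = 1/4 + (-0.5)²/29 = 0.25 + 0.00862069 = 0.2586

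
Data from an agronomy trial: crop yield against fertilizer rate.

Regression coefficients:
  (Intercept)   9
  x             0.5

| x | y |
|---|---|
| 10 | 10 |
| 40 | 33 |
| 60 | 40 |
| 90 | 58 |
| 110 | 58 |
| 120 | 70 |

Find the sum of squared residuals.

SSE = 86

x=10: ŷ = 9 + 0.5·10 = 14; r = 10 − 14 = -4
x=40: ŷ = 9 + 0.5·40 = 29; r = 33 − 29 = 4
x=60: ŷ = 9 + 0.5·60 = 39; r = 40 − 39 = 1
x=90: ŷ = 9 + 0.5·90 = 54; r = 58 − 54 = 4
x=110: ŷ = 9 + 0.5·110 = 64; r = 58 − 64 = -6
x=120: ŷ = 9 + 0.5·120 = 69; r = 70 − 69 = 1
SSE = 16 + 16 + 1 + 16 + 36 + 1 = 86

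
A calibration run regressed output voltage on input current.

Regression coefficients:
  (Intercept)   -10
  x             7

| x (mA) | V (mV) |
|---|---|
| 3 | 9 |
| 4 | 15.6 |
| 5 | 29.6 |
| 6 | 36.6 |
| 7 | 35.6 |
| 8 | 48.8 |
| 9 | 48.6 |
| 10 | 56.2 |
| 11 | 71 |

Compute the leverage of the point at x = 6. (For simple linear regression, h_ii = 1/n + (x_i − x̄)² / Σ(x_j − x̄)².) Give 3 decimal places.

x̄ = (3 + 4 + 5 + 6 + 7 + 8 + 9 + 10 + 11)/9 = 7
Σ(x − x̄)² = 16 + 9 + 4 + 1 + 0 + 1 + 4 + 9 + 16 = 60
h = 1/9 + (-1)²/60 = 0.111111 + 0.0166667 = 0.128

h = 0.128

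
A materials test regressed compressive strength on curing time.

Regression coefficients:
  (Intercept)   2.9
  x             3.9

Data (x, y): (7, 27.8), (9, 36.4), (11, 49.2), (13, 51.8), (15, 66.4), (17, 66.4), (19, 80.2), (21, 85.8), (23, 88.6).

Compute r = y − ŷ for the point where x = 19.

ŷ = 2.9 + 3.9·19 = 77
r = 80.2 − 77 = 3.2

r = 3.2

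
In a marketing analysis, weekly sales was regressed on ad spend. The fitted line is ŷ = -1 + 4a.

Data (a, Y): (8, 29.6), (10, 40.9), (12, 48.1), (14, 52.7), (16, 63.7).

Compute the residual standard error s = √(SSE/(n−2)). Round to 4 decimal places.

s = 2.0461

a=8: ŷ = -1 + 4·8 = 31; e = 29.6 − 31 = -1.4
a=10: ŷ = -1 + 4·10 = 39; e = 40.9 − 39 = 1.9
a=12: ŷ = -1 + 4·12 = 47; e = 48.1 − 47 = 1.1
a=14: ŷ = -1 + 4·14 = 55; e = 52.7 − 55 = -2.3
a=16: ŷ = -1 + 4·16 = 63; e = 63.7 − 63 = 0.7
SSE = 1.96 + 3.61 + 1.21 + 5.29 + 0.49 = 12.56
s = √(12.56/3) = √4.18667 ≈ 2.0461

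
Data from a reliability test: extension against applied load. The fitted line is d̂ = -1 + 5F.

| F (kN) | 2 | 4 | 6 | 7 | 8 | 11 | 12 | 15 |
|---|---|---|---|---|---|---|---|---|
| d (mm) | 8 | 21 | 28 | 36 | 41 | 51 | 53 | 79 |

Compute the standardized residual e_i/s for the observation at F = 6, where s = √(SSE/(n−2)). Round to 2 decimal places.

-0.27

F=2: d̂ = -1 + 5·2 = 9; e = 8 − 9 = -1
F=4: d̂ = -1 + 5·4 = 19; e = 21 − 19 = 2
F=6: d̂ = -1 + 5·6 = 29; e = 28 − 29 = -1
F=7: d̂ = -1 + 5·7 = 34; e = 36 − 34 = 2
F=8: d̂ = -1 + 5·8 = 39; e = 41 − 39 = 2
F=11: d̂ = -1 + 5·11 = 54; e = 51 − 54 = -3
F=12: d̂ = -1 + 5·12 = 59; e = 53 − 59 = -6
F=15: d̂ = -1 + 5·15 = 74; e = 79 − 74 = 5
SSE = 1 + 4 + 1 + 4 + 4 + 9 + 36 + 25 = 84
s = √(84/6) = 3.74166
e/s = -1 / 3.74166 = -0.27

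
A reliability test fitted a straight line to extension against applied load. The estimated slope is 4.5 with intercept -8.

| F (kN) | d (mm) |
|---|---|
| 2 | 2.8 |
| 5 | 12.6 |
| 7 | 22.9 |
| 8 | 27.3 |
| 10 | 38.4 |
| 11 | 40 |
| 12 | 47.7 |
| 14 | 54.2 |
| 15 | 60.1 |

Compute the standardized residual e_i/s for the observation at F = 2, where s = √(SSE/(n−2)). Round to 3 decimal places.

1.198

F=2: ŷ = -8 + 4.5·2 = 1; e = 2.8 − 1 = 1.8
F=5: ŷ = -8 + 4.5·5 = 14.5; e = 12.6 − 14.5 = -1.9
F=7: ŷ = -8 + 4.5·7 = 23.5; e = 22.9 − 23.5 = -0.6
F=8: ŷ = -8 + 4.5·8 = 28; e = 27.3 − 28 = -0.7
F=10: ŷ = -8 + 4.5·10 = 37; e = 38.4 − 37 = 1.4
F=11: ŷ = -8 + 4.5·11 = 41.5; e = 40 − 41.5 = -1.5
F=12: ŷ = -8 + 4.5·12 = 46; e = 47.7 − 46 = 1.7
F=14: ŷ = -8 + 4.5·14 = 55; e = 54.2 − 55 = -0.8
F=15: ŷ = -8 + 4.5·15 = 59.5; e = 60.1 − 59.5 = 0.6
SSE = 3.24 + 3.61 + 0.36 + 0.49 + 1.96 + 2.25 + 2.89 + 0.64 + 0.36 = 15.8
s = √(15.8/7) = 1.50238
e/s = 1.8 / 1.50238 = 1.198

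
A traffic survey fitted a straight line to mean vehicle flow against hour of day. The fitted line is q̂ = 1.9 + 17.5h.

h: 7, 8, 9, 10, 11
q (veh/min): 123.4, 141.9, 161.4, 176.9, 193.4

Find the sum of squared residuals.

h=7: q̂ = 1.9 + 17.5·7 = 124.4; r = 123.4 − 124.4 = -1
h=8: q̂ = 1.9 + 17.5·8 = 141.9; r = 141.9 − 141.9 = 0
h=9: q̂ = 1.9 + 17.5·9 = 159.4; r = 161.4 − 159.4 = 2
h=10: q̂ = 1.9 + 17.5·10 = 176.9; r = 176.9 − 176.9 = 0
h=11: q̂ = 1.9 + 17.5·11 = 194.4; r = 193.4 − 194.4 = -1
SSE = 1 + 0 + 4 + 0 + 1 = 6

SSE = 6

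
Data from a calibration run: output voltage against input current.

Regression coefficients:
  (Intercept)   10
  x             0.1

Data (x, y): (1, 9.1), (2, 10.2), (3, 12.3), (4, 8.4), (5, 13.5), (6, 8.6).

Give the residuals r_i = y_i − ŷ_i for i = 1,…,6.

-1, 0, 2, -2, 3, -2

x=1: ŷ = 10 + 0.1·1 = 10.1; r = 9.1 − 10.1 = -1
x=2: ŷ = 10 + 0.1·2 = 10.2; r = 10.2 − 10.2 = 0
x=3: ŷ = 10 + 0.1·3 = 10.3; r = 12.3 − 10.3 = 2
x=4: ŷ = 10 + 0.1·4 = 10.4; r = 8.4 − 10.4 = -2
x=5: ŷ = 10 + 0.1·5 = 10.5; r = 13.5 − 10.5 = 3
x=6: ŷ = 10 + 0.1·6 = 10.6; r = 8.6 − 10.6 = -2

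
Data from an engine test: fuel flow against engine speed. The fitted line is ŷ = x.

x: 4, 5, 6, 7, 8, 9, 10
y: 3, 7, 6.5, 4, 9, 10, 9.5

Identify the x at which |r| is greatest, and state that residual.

x=4: ŷ = 4 = 4; r = 3 − 4 = -1
x=5: ŷ = 5 = 5; r = 7 − 5 = 2
x=6: ŷ = 6 = 6; r = 6.5 − 6 = 0.5
x=7: ŷ = 7 = 7; r = 4 − 7 = -3
x=8: ŷ = 8 = 8; r = 9 − 8 = 1
x=9: ŷ = 9 = 9; r = 10 − 9 = 1
x=10: ŷ = 10 = 10; r = 9.5 − 10 = -0.5
Largest |r| is 3 at x = 7, residual -3.

x = 7, r = -3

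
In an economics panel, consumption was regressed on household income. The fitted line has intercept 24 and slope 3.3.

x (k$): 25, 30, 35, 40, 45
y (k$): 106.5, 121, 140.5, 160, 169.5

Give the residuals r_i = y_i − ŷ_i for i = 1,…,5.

0, -2, 1, 4, -3

x=25: ŷ = 24 + 3.3·25 = 106.5; r = 106.5 − 106.5 = 0
x=30: ŷ = 24 + 3.3·30 = 123; r = 121 − 123 = -2
x=35: ŷ = 24 + 3.3·35 = 139.5; r = 140.5 − 139.5 = 1
x=40: ŷ = 24 + 3.3·40 = 156; r = 160 − 156 = 4
x=45: ŷ = 24 + 3.3·45 = 172.5; r = 169.5 − 172.5 = -3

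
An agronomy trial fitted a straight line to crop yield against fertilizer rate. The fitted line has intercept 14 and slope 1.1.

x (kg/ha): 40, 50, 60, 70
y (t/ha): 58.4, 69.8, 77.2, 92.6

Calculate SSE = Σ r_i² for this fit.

x=40: ŷ = 14 + 1.1·40 = 58; r = 58.4 − 58 = 0.4
x=50: ŷ = 14 + 1.1·50 = 69; r = 69.8 − 69 = 0.8
x=60: ŷ = 14 + 1.1·60 = 80; r = 77.2 − 80 = -2.8
x=70: ŷ = 14 + 1.1·70 = 91; r = 92.6 − 91 = 1.6
SSE = 0.16 + 0.64 + 7.84 + 2.56 = 11.2

SSE = 11.2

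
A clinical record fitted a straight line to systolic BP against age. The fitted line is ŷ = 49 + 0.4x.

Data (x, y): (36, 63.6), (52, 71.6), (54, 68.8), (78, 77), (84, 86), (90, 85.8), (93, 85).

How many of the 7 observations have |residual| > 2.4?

2

x=36: ŷ = 49 + 0.4·36 = 63.4; r = 63.6 − 63.4 = 0.2
x=52: ŷ = 49 + 0.4·52 = 69.8; r = 71.6 − 69.8 = 1.8
x=54: ŷ = 49 + 0.4·54 = 70.6; r = 68.8 − 70.6 = -1.8
x=78: ŷ = 49 + 0.4·78 = 80.2; r = 77 − 80.2 = -3.2
x=84: ŷ = 49 + 0.4·84 = 82.6; r = 86 − 82.6 = 3.4
x=90: ŷ = 49 + 0.4·90 = 85; r = 85.8 − 85 = 0.8
x=93: ŷ = 49 + 0.4·93 = 86.2; r = 85 − 86.2 = -1.2
|r| > 2.4: x=78 (|r|=3.2), x=84 (|r|=3.4) → 2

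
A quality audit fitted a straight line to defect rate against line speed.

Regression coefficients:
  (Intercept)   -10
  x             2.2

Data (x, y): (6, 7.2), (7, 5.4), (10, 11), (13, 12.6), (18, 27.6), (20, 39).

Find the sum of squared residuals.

SSE = 82

x=6: ŷ = -10 + 2.2·6 = 3.2; e = 7.2 − 3.2 = 4
x=7: ŷ = -10 + 2.2·7 = 5.4; e = 5.4 − 5.4 = 0
x=10: ŷ = -10 + 2.2·10 = 12; e = 11 − 12 = -1
x=13: ŷ = -10 + 2.2·13 = 18.6; e = 12.6 − 18.6 = -6
x=18: ŷ = -10 + 2.2·18 = 29.6; e = 27.6 − 29.6 = -2
x=20: ŷ = -10 + 2.2·20 = 34; e = 39 − 34 = 5
SSE = 16 + 0 + 1 + 36 + 4 + 25 = 82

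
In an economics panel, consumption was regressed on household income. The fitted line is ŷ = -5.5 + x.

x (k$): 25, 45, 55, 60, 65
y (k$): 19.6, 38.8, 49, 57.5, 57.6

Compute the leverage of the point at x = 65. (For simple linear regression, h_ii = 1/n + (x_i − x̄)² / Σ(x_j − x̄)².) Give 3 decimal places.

h = 0.425

x̄ = (25 + 45 + 55 + 60 + 65)/5 = 50
Σ(x − x̄)² = 625 + 25 + 25 + 100 + 225 = 1000
h = 1/5 + (15)²/1000 = 0.2 + 0.225 = 0.425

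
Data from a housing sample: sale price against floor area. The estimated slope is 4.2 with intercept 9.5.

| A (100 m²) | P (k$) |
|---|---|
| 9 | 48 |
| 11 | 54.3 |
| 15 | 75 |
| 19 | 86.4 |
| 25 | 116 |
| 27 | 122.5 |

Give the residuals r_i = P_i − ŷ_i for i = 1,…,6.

0.7, -1.4, 2.5, -2.9, 1.5, -0.4

A=9: ŷ = 9.5 + 4.2·9 = 47.3; r = 48 − 47.3 = 0.7
A=11: ŷ = 9.5 + 4.2·11 = 55.7; r = 54.3 − 55.7 = -1.4
A=15: ŷ = 9.5 + 4.2·15 = 72.5; r = 75 − 72.5 = 2.5
A=19: ŷ = 9.5 + 4.2·19 = 89.3; r = 86.4 − 89.3 = -2.9
A=25: ŷ = 9.5 + 4.2·25 = 114.5; r = 116 − 114.5 = 1.5
A=27: ŷ = 9.5 + 4.2·27 = 122.9; r = 122.5 − 122.9 = -0.4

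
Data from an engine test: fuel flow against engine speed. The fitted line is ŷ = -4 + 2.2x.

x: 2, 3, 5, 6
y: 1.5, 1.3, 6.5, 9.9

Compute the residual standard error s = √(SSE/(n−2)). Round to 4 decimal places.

x=2: ŷ = -4 + 2.2·2 = 0.4; e = 1.5 − 0.4 = 1.1
x=3: ŷ = -4 + 2.2·3 = 2.6; e = 1.3 − 2.6 = -1.3
x=5: ŷ = -4 + 2.2·5 = 7; e = 6.5 − 7 = -0.5
x=6: ŷ = -4 + 2.2·6 = 9.2; e = 9.9 − 9.2 = 0.7
SSE = 1.21 + 1.69 + 0.25 + 0.49 = 3.64
s = √(3.64/2) = √1.82 ≈ 1.3491

s = 1.3491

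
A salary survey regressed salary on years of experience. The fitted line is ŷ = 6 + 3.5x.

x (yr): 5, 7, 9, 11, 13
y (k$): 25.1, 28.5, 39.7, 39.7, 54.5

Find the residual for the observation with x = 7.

e = -2

ŷ = 6 + 3.5·7 = 30.5
e = 28.5 − 30.5 = -2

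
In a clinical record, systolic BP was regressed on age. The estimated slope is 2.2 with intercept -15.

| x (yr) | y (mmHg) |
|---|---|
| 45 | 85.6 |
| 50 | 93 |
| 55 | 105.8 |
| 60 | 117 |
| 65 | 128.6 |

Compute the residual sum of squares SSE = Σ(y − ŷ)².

x=45: ŷ = -15 + 2.2·45 = 84; e = 85.6 − 84 = 1.6
x=50: ŷ = -15 + 2.2·50 = 95; e = 93 − 95 = -2
x=55: ŷ = -15 + 2.2·55 = 106; e = 105.8 − 106 = -0.2
x=60: ŷ = -15 + 2.2·60 = 117; e = 117 − 117 = 0
x=65: ŷ = -15 + 2.2·65 = 128; e = 128.6 − 128 = 0.6
SSE = 2.56 + 4 + 0.04 + 0 + 0.36 = 6.96

SSE = 6.96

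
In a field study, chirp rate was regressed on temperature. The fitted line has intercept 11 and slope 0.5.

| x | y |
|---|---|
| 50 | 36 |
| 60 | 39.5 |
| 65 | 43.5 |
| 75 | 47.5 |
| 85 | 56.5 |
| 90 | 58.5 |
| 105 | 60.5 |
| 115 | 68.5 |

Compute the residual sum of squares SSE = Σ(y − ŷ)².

x=50: ŷ = 11 + 0.5·50 = 36; r = 36 − 36 = 0
x=60: ŷ = 11 + 0.5·60 = 41; r = 39.5 − 41 = -1.5
x=65: ŷ = 11 + 0.5·65 = 43.5; r = 43.5 − 43.5 = 0
x=75: ŷ = 11 + 0.5·75 = 48.5; r = 47.5 − 48.5 = -1
x=85: ŷ = 11 + 0.5·85 = 53.5; r = 56.5 − 53.5 = 3
x=90: ŷ = 11 + 0.5·90 = 56; r = 58.5 − 56 = 2.5
x=105: ŷ = 11 + 0.5·105 = 63.5; r = 60.5 − 63.5 = -3
x=115: ŷ = 11 + 0.5·115 = 68.5; r = 68.5 − 68.5 = 0
SSE = 0 + 2.25 + 0 + 1 + 9 + 6.25 + 9 + 0 = 27.5

SSE = 27.5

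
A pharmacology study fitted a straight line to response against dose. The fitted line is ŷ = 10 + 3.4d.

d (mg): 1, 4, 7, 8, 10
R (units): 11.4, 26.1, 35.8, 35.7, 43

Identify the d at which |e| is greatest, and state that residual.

d = 4, e = 2.5

d=1: ŷ = 10 + 3.4·1 = 13.4; e = 11.4 − 13.4 = -2
d=4: ŷ = 10 + 3.4·4 = 23.6; e = 26.1 − 23.6 = 2.5
d=7: ŷ = 10 + 3.4·7 = 33.8; e = 35.8 − 33.8 = 2
d=8: ŷ = 10 + 3.4·8 = 37.2; e = 35.7 − 37.2 = -1.5
d=10: ŷ = 10 + 3.4·10 = 44; e = 43 − 44 = -1
Largest |e| is 2.5 at d = 4, residual 2.5.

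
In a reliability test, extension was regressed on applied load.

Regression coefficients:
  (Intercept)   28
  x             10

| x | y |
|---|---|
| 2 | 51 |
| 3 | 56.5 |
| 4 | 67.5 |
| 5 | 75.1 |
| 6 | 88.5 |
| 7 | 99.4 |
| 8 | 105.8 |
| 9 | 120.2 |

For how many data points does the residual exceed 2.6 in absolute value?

2

x=2: ŷ = 28 + 10·2 = 48; e = 51 − 48 = 3
x=3: ŷ = 28 + 10·3 = 58; e = 56.5 − 58 = -1.5
x=4: ŷ = 28 + 10·4 = 68; e = 67.5 − 68 = -0.5
x=5: ŷ = 28 + 10·5 = 78; e = 75.1 − 78 = -2.9
x=6: ŷ = 28 + 10·6 = 88; e = 88.5 − 88 = 0.5
x=7: ŷ = 28 + 10·7 = 98; e = 99.4 − 98 = 1.4
x=8: ŷ = 28 + 10·8 = 108; e = 105.8 − 108 = -2.2
x=9: ŷ = 28 + 10·9 = 118; e = 120.2 − 118 = 2.2
|e| > 2.6: x=2 (|e|=3), x=5 (|e|=2.9) → 2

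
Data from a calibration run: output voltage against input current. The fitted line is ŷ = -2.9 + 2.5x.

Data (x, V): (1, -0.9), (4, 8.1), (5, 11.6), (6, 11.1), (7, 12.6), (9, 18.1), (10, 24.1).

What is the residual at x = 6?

ŷ = -2.9 + 2.5·6 = 12.1
e = 11.1 − 12.1 = -1

e = -1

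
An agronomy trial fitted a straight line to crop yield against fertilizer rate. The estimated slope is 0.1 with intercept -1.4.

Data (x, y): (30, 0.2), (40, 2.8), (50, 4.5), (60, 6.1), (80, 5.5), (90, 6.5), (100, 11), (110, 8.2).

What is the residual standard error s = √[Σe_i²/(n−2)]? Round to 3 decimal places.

x=30: ŷ = -1.4 + 0.1·30 = 1.6; e = 0.2 − 1.6 = -1.4
x=40: ŷ = -1.4 + 0.1·40 = 2.6; e = 2.8 − 2.6 = 0.2
x=50: ŷ = -1.4 + 0.1·50 = 3.6; e = 4.5 − 3.6 = 0.9
x=60: ŷ = -1.4 + 0.1·60 = 4.6; e = 6.1 − 4.6 = 1.5
x=80: ŷ = -1.4 + 0.1·80 = 6.6; e = 5.5 − 6.6 = -1.1
x=90: ŷ = -1.4 + 0.1·90 = 7.6; e = 6.5 − 7.6 = -1.1
x=100: ŷ = -1.4 + 0.1·100 = 8.6; e = 11 − 8.6 = 2.4
x=110: ŷ = -1.4 + 0.1·110 = 9.6; e = 8.2 − 9.6 = -1.4
SSE = 1.96 + 0.04 + 0.81 + 2.25 + 1.21 + 1.21 + 5.76 + 1.96 = 15.2
s = √(15.2/6) = √2.53333 ≈ 1.592

s = 1.592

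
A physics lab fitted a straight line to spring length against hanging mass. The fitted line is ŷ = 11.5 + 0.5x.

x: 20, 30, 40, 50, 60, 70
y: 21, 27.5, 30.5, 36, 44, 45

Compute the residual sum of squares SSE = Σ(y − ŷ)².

x=20: ŷ = 11.5 + 0.5·20 = 21.5; e = 21 − 21.5 = -0.5
x=30: ŷ = 11.5 + 0.5·30 = 26.5; e = 27.5 − 26.5 = 1
x=40: ŷ = 11.5 + 0.5·40 = 31.5; e = 30.5 − 31.5 = -1
x=50: ŷ = 11.5 + 0.5·50 = 36.5; e = 36 − 36.5 = -0.5
x=60: ŷ = 11.5 + 0.5·60 = 41.5; e = 44 − 41.5 = 2.5
x=70: ŷ = 11.5 + 0.5·70 = 46.5; e = 45 − 46.5 = -1.5
SSE = 0.25 + 1 + 1 + 0.25 + 6.25 + 2.25 = 11

SSE = 11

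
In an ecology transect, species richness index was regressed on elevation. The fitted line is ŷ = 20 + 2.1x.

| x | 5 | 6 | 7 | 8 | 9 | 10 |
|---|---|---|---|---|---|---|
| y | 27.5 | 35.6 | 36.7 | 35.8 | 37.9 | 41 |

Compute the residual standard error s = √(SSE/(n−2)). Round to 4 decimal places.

x=5: ŷ = 20 + 2.1·5 = 30.5; r = 27.5 − 30.5 = -3
x=6: ŷ = 20 + 2.1·6 = 32.6; r = 35.6 − 32.6 = 3
x=7: ŷ = 20 + 2.1·7 = 34.7; r = 36.7 − 34.7 = 2
x=8: ŷ = 20 + 2.1·8 = 36.8; r = 35.8 − 36.8 = -1
x=9: ŷ = 20 + 2.1·9 = 38.9; r = 37.9 − 38.9 = -1
x=10: ŷ = 20 + 2.1·10 = 41; r = 41 − 41 = 0
SSE = 9 + 9 + 4 + 1 + 1 + 0 = 24
s = √(24/4) = √6 ≈ 2.4495

s = 2.4495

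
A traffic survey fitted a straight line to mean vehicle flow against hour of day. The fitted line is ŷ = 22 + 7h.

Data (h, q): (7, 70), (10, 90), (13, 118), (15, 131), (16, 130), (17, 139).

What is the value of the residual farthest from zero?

h=7: ŷ = 22 + 7·7 = 71; r = 70 − 71 = -1
h=10: ŷ = 22 + 7·10 = 92; r = 90 − 92 = -2
h=13: ŷ = 22 + 7·13 = 113; r = 118 − 113 = 5
h=15: ŷ = 22 + 7·15 = 127; r = 131 − 127 = 4
h=16: ŷ = 22 + 7·16 = 134; r = 130 − 134 = -4
h=17: ŷ = 22 + 7·17 = 141; r = 139 − 141 = -2
Largest |r| is 5 at h = 13, residual 5.

r = 5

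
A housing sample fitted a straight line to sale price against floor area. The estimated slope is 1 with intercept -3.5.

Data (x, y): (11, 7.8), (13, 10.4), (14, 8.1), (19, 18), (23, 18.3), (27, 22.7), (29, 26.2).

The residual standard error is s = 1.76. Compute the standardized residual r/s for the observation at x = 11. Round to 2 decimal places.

0.17

ŷ = -3.5 + 11 = 7.5
r = 7.8 − 7.5 = 0.3
r/s = 0.3 / 1.76 = 0.17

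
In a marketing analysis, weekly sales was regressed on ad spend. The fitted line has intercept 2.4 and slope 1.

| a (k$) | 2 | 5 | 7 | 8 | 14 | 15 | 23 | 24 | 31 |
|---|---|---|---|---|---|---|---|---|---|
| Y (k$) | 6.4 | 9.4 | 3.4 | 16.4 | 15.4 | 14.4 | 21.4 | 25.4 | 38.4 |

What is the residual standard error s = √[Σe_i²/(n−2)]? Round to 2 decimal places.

a=2: Ŷ = 2.4 + 2 = 4.4; e = 6.4 − 4.4 = 2
a=5: Ŷ = 2.4 + 5 = 7.4; e = 9.4 − 7.4 = 2
a=7: Ŷ = 2.4 + 7 = 9.4; e = 3.4 − 9.4 = -6
a=8: Ŷ = 2.4 + 8 = 10.4; e = 16.4 − 10.4 = 6
a=14: Ŷ = 2.4 + 14 = 16.4; e = 15.4 − 16.4 = -1
a=15: Ŷ = 2.4 + 15 = 17.4; e = 14.4 − 17.4 = -3
a=23: Ŷ = 2.4 + 23 = 25.4; e = 21.4 − 25.4 = -4
a=24: Ŷ = 2.4 + 24 = 26.4; e = 25.4 − 26.4 = -1
a=31: Ŷ = 2.4 + 31 = 33.4; e = 38.4 − 33.4 = 5
SSE = 4 + 4 + 36 + 36 + 1 + 9 + 16 + 1 + 25 = 132
s = √(132/7) = √18.8571 ≈ 4.34

s = 4.34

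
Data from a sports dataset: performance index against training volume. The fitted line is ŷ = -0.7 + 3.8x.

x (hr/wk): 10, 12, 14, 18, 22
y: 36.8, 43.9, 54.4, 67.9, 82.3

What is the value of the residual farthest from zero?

r = 1.9

x=10: ŷ = -0.7 + 3.8·10 = 37.3; r = 36.8 − 37.3 = -0.5
x=12: ŷ = -0.7 + 3.8·12 = 44.9; r = 43.9 − 44.9 = -1
x=14: ŷ = -0.7 + 3.8·14 = 52.5; r = 54.4 − 52.5 = 1.9
x=18: ŷ = -0.7 + 3.8·18 = 67.7; r = 67.9 − 67.7 = 0.2
x=22: ŷ = -0.7 + 3.8·22 = 82.9; r = 82.3 − 82.9 = -0.6
Largest |r| is 1.9 at x = 14, residual 1.9.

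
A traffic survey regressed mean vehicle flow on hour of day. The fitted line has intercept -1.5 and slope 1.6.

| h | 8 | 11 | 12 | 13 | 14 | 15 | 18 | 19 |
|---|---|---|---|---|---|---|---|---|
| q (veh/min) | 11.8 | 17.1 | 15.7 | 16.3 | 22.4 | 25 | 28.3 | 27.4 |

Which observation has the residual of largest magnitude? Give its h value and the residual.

h=8: q̂ = -1.5 + 1.6·8 = 11.3; e = 11.8 − 11.3 = 0.5
h=11: q̂ = -1.5 + 1.6·11 = 16.1; e = 17.1 − 16.1 = 1
h=12: q̂ = -1.5 + 1.6·12 = 17.7; e = 15.7 − 17.7 = -2
h=13: q̂ = -1.5 + 1.6·13 = 19.3; e = 16.3 − 19.3 = -3
h=14: q̂ = -1.5 + 1.6·14 = 20.9; e = 22.4 − 20.9 = 1.5
h=15: q̂ = -1.5 + 1.6·15 = 22.5; e = 25 − 22.5 = 2.5
h=18: q̂ = -1.5 + 1.6·18 = 27.3; e = 28.3 − 27.3 = 1
h=19: q̂ = -1.5 + 1.6·19 = 28.9; e = 27.4 − 28.9 = -1.5
Largest |e| is 3 at h = 13, residual -3.

h = 13, e = -3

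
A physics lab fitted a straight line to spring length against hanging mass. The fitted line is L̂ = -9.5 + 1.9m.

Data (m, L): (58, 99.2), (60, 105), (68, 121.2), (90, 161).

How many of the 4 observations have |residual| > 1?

m=58: L̂ = -9.5 + 1.9·58 = 100.7; e = 99.2 − 100.7 = -1.5
m=60: L̂ = -9.5 + 1.9·60 = 104.5; e = 105 − 104.5 = 0.5
m=68: L̂ = -9.5 + 1.9·68 = 119.7; e = 121.2 − 119.7 = 1.5
m=90: L̂ = -9.5 + 1.9·90 = 161.5; e = 161 − 161.5 = -0.5
|e| > 1: m=58 (|e|=1.5), m=68 (|e|=1.5) → 2

2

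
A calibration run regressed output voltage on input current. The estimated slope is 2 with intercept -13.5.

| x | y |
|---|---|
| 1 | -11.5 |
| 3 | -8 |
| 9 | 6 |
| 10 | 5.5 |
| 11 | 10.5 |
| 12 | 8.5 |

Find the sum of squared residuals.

SSE = 11.5

x=1: ŷ = -13.5 + 2·1 = -11.5; e = -11.5 − (-11.5) = 0
x=3: ŷ = -13.5 + 2·3 = -7.5; e = -8 − (-7.5) = -0.5
x=9: ŷ = -13.5 + 2·9 = 4.5; e = 6 − 4.5 = 1.5
x=10: ŷ = -13.5 + 2·10 = 6.5; e = 5.5 − 6.5 = -1
x=11: ŷ = -13.5 + 2·11 = 8.5; e = 10.5 − 8.5 = 2
x=12: ŷ = -13.5 + 2·12 = 10.5; e = 8.5 − 10.5 = -2
SSE = 0 + 0.25 + 2.25 + 1 + 4 + 4 = 11.5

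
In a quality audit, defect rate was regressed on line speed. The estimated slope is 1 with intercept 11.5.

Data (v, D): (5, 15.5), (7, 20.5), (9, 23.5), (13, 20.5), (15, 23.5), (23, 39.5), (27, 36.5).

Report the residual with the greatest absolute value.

r = 5

v=5: D̂ = 11.5 + 5 = 16.5; r = 15.5 − 16.5 = -1
v=7: D̂ = 11.5 + 7 = 18.5; r = 20.5 − 18.5 = 2
v=9: D̂ = 11.5 + 9 = 20.5; r = 23.5 − 20.5 = 3
v=13: D̂ = 11.5 + 13 = 24.5; r = 20.5 − 24.5 = -4
v=15: D̂ = 11.5 + 15 = 26.5; r = 23.5 − 26.5 = -3
v=23: D̂ = 11.5 + 23 = 34.5; r = 39.5 − 34.5 = 5
v=27: D̂ = 11.5 + 27 = 38.5; r = 36.5 − 38.5 = -2
Largest |r| is 5 at v = 23, residual 5.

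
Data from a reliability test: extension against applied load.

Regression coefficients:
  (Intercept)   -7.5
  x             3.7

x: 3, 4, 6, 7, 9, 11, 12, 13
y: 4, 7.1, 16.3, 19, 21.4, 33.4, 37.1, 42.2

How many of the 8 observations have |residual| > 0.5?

4

x=3: ŷ = -7.5 + 3.7·3 = 3.6; r = 4 − 3.6 = 0.4
x=4: ŷ = -7.5 + 3.7·4 = 7.3; r = 7.1 − 7.3 = -0.2
x=6: ŷ = -7.5 + 3.7·6 = 14.7; r = 16.3 − 14.7 = 1.6
x=7: ŷ = -7.5 + 3.7·7 = 18.4; r = 19 − 18.4 = 0.6
x=9: ŷ = -7.5 + 3.7·9 = 25.8; r = 21.4 − 25.8 = -4.4
x=11: ŷ = -7.5 + 3.7·11 = 33.2; r = 33.4 − 33.2 = 0.2
x=12: ŷ = -7.5 + 3.7·12 = 36.9; r = 37.1 − 36.9 = 0.2
x=13: ŷ = -7.5 + 3.7·13 = 40.6; r = 42.2 − 40.6 = 1.6
|r| > 0.5: x=6 (|r|=1.6), x=7 (|r|=0.6), x=9 (|r|=4.4), x=13 (|r|=1.6) → 4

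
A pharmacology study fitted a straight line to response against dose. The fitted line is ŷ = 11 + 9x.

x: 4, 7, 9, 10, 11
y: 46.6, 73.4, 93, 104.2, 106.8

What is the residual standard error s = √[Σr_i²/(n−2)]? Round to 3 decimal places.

s = 2.708

x=4: ŷ = 11 + 9·4 = 47; r = 46.6 − 47 = -0.4
x=7: ŷ = 11 + 9·7 = 74; r = 73.4 − 74 = -0.6
x=9: ŷ = 11 + 9·9 = 92; r = 93 − 92 = 1
x=10: ŷ = 11 + 9·10 = 101; r = 104.2 − 101 = 3.2
x=11: ŷ = 11 + 9·11 = 110; r = 106.8 − 110 = -3.2
SSE = 0.16 + 0.36 + 1 + 10.24 + 10.24 = 22
s = √(22/3) = √7.33333 ≈ 2.708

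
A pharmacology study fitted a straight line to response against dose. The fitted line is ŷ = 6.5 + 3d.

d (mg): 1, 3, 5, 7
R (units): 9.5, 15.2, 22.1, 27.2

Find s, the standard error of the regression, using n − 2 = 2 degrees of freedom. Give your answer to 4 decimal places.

s = 0.5196

d=1: ŷ = 6.5 + 3·1 = 9.5; e = 9.5 − 9.5 = 0
d=3: ŷ = 6.5 + 3·3 = 15.5; e = 15.2 − 15.5 = -0.3
d=5: ŷ = 6.5 + 3·5 = 21.5; e = 22.1 − 21.5 = 0.6
d=7: ŷ = 6.5 + 3·7 = 27.5; e = 27.2 − 27.5 = -0.3
SSE = 0 + 0.09 + 0.36 + 0.09 = 0.54
s = √(0.54/2) = √0.27 ≈ 0.5196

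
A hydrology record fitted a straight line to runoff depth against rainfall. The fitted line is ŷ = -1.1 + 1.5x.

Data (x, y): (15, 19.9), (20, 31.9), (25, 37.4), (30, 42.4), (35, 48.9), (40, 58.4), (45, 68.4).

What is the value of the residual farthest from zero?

x=15: ŷ = -1.1 + 1.5·15 = 21.4; e = 19.9 − 21.4 = -1.5
x=20: ŷ = -1.1 + 1.5·20 = 28.9; e = 31.9 − 28.9 = 3
x=25: ŷ = -1.1 + 1.5·25 = 36.4; e = 37.4 − 36.4 = 1
x=30: ŷ = -1.1 + 1.5·30 = 43.9; e = 42.4 − 43.9 = -1.5
x=35: ŷ = -1.1 + 1.5·35 = 51.4; e = 48.9 − 51.4 = -2.5
x=40: ŷ = -1.1 + 1.5·40 = 58.9; e = 58.4 − 58.9 = -0.5
x=45: ŷ = -1.1 + 1.5·45 = 66.4; e = 68.4 − 66.4 = 2
Largest |e| is 3 at x = 20, residual 3.

e = 3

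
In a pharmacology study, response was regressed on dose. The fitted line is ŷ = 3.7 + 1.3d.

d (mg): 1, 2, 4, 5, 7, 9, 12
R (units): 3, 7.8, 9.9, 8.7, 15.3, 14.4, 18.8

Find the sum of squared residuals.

d=1: ŷ = 3.7 + 1.3·1 = 5; e = 3 − 5 = -2
d=2: ŷ = 3.7 + 1.3·2 = 6.3; e = 7.8 − 6.3 = 1.5
d=4: ŷ = 3.7 + 1.3·4 = 8.9; e = 9.9 − 8.9 = 1
d=5: ŷ = 3.7 + 1.3·5 = 10.2; e = 8.7 − 10.2 = -1.5
d=7: ŷ = 3.7 + 1.3·7 = 12.8; e = 15.3 − 12.8 = 2.5
d=9: ŷ = 3.7 + 1.3·9 = 15.4; e = 14.4 − 15.4 = -1
d=12: ŷ = 3.7 + 1.3·12 = 19.3; e = 18.8 − 19.3 = -0.5
SSE = 4 + 2.25 + 1 + 2.25 + 6.25 + 1 + 0.25 = 17

SSE = 17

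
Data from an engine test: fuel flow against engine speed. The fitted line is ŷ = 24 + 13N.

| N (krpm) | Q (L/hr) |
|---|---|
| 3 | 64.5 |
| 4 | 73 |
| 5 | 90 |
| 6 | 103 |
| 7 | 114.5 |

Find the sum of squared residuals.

N=3: ŷ = 24 + 13·3 = 63; r = 64.5 − 63 = 1.5
N=4: ŷ = 24 + 13·4 = 76; r = 73 − 76 = -3
N=5: ŷ = 24 + 13·5 = 89; r = 90 − 89 = 1
N=6: ŷ = 24 + 13·6 = 102; r = 103 − 102 = 1
N=7: ŷ = 24 + 13·7 = 115; r = 114.5 − 115 = -0.5
SSE = 2.25 + 9 + 1 + 1 + 0.25 = 13.5

SSE = 13.5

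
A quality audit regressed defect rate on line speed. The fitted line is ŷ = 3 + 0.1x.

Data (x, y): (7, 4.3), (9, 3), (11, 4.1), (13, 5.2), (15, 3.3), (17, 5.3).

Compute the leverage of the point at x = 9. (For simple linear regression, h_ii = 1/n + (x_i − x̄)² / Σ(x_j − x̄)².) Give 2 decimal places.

x̄ = (7 + 9 + 11 + 13 + 15 + 17)/6 = 12
Σ(x − x̄)² = 25 + 9 + 1 + 1 + 9 + 25 = 70
h = 1/6 + (-3)²/70 = 0.166667 + 0.128571 = 0.30

h = 0.30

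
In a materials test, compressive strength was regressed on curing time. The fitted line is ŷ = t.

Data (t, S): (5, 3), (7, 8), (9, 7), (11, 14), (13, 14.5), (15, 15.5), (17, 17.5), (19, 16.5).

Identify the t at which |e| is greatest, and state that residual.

t = 11, e = 3

t=5: ŷ = 5 = 5; e = 3 − 5 = -2
t=7: ŷ = 7 = 7; e = 8 − 7 = 1
t=9: ŷ = 9 = 9; e = 7 − 9 = -2
t=11: ŷ = 11 = 11; e = 14 − 11 = 3
t=13: ŷ = 13 = 13; e = 14.5 − 13 = 1.5
t=15: ŷ = 15 = 15; e = 15.5 − 15 = 0.5
t=17: ŷ = 17 = 17; e = 17.5 − 17 = 0.5
t=19: ŷ = 19 = 19; e = 16.5 − 19 = -2.5
Largest |e| is 3 at t = 11, residual 3.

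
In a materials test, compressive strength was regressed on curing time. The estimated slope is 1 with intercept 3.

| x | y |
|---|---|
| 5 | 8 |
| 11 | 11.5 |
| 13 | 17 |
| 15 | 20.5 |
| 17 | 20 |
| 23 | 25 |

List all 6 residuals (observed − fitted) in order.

0, -2.5, 1, 2.5, 0, -1

x=5: ŷ = 3 + 5 = 8; e = 8 − 8 = 0
x=11: ŷ = 3 + 11 = 14; e = 11.5 − 14 = -2.5
x=13: ŷ = 3 + 13 = 16; e = 17 − 16 = 1
x=15: ŷ = 3 + 15 = 18; e = 20.5 − 18 = 2.5
x=17: ŷ = 3 + 17 = 20; e = 20 − 20 = 0
x=23: ŷ = 3 + 23 = 26; e = 25 − 26 = -1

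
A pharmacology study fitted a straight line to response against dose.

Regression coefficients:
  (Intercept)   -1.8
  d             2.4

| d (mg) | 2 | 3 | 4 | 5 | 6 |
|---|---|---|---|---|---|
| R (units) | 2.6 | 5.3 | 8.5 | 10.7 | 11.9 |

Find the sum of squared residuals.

SSE = 1.4

d=2: ŷ = -1.8 + 2.4·2 = 3; e = 2.6 − 3 = -0.4
d=3: ŷ = -1.8 + 2.4·3 = 5.4; e = 5.3 − 5.4 = -0.1
d=4: ŷ = -1.8 + 2.4·4 = 7.8; e = 8.5 − 7.8 = 0.7
d=5: ŷ = -1.8 + 2.4·5 = 10.2; e = 10.7 − 10.2 = 0.5
d=6: ŷ = -1.8 + 2.4·6 = 12.6; e = 11.9 − 12.6 = -0.7
SSE = 0.16 + 0.01 + 0.49 + 0.25 + 0.49 = 1.4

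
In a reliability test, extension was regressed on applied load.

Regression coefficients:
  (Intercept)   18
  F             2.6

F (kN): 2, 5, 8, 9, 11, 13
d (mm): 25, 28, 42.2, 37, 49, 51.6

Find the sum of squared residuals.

SSE = 48.96

F=2: ŷ = 18 + 2.6·2 = 23.2; e = 25 − 23.2 = 1.8
F=5: ŷ = 18 + 2.6·5 = 31; e = 28 − 31 = -3
F=8: ŷ = 18 + 2.6·8 = 38.8; e = 42.2 − 38.8 = 3.4
F=9: ŷ = 18 + 2.6·9 = 41.4; e = 37 − 41.4 = -4.4
F=11: ŷ = 18 + 2.6·11 = 46.6; e = 49 − 46.6 = 2.4
F=13: ŷ = 18 + 2.6·13 = 51.8; e = 51.6 − 51.8 = -0.2
SSE = 3.24 + 9 + 11.56 + 19.36 + 5.76 + 0.04 = 48.96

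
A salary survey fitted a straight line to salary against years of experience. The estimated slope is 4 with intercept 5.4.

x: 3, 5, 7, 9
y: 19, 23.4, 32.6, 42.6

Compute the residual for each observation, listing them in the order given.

x=3: ŷ = 5.4 + 4·3 = 17.4; r = 19 − 17.4 = 1.6
x=5: ŷ = 5.4 + 4·5 = 25.4; r = 23.4 − 25.4 = -2
x=7: ŷ = 5.4 + 4·7 = 33.4; r = 32.6 − 33.4 = -0.8
x=9: ŷ = 5.4 + 4·9 = 41.4; r = 42.6 − 41.4 = 1.2

1.6, -2, -0.8, 1.2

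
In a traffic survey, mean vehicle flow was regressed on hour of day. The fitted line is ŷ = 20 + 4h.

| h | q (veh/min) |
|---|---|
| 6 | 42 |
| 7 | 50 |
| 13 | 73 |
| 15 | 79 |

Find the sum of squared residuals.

SSE = 10

h=6: ŷ = 20 + 4·6 = 44; e = 42 − 44 = -2
h=7: ŷ = 20 + 4·7 = 48; e = 50 − 48 = 2
h=13: ŷ = 20 + 4·13 = 72; e = 73 − 72 = 1
h=15: ŷ = 20 + 4·15 = 80; e = 79 − 80 = -1
SSE = 4 + 4 + 1 + 1 = 10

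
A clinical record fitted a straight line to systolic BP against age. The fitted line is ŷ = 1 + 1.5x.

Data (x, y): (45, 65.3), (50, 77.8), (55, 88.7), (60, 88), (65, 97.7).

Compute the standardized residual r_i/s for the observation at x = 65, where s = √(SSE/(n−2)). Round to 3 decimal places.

x=45: ŷ = 1 + 1.5·45 = 68.5; r = 65.3 − 68.5 = -3.2
x=50: ŷ = 1 + 1.5·50 = 76; r = 77.8 − 76 = 1.8
x=55: ŷ = 1 + 1.5·55 = 83.5; r = 88.7 − 83.5 = 5.2
x=60: ŷ = 1 + 1.5·60 = 91; r = 88 − 91 = -3
x=65: ŷ = 1 + 1.5·65 = 98.5; r = 97.7 − 98.5 = -0.8
SSE = 10.24 + 3.24 + 27.04 + 9 + 0.64 = 50.16
s = √(50.16/3) = 4.08901
r/s = -0.8 / 4.08901 = -0.196

-0.196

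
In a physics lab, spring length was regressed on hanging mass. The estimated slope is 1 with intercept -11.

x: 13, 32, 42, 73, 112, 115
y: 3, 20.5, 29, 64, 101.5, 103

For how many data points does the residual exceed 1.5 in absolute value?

2

x=13: ŷ = -11 + 13 = 2; e = 3 − 2 = 1
x=32: ŷ = -11 + 32 = 21; e = 20.5 − 21 = -0.5
x=42: ŷ = -11 + 42 = 31; e = 29 − 31 = -2
x=73: ŷ = -11 + 73 = 62; e = 64 − 62 = 2
x=112: ŷ = -11 + 112 = 101; e = 101.5 − 101 = 0.5
x=115: ŷ = -11 + 115 = 104; e = 103 − 104 = -1
|e| > 1.5: x=42 (|e|=2), x=73 (|e|=2) → 2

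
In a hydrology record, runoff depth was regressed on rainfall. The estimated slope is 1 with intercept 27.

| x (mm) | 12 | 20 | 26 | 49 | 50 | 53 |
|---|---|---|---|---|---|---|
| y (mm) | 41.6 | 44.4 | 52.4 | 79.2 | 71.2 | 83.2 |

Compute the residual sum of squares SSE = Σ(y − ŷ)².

x=12: ŷ = 27 + 12 = 39; e = 41.6 − 39 = 2.6
x=20: ŷ = 27 + 20 = 47; e = 44.4 − 47 = -2.6
x=26: ŷ = 27 + 26 = 53; e = 52.4 − 53 = -0.6
x=49: ŷ = 27 + 49 = 76; e = 79.2 − 76 = 3.2
x=50: ŷ = 27 + 50 = 77; e = 71.2 − 77 = -5.8
x=53: ŷ = 27 + 53 = 80; e = 83.2 − 80 = 3.2
SSE = 6.76 + 6.76 + 0.36 + 10.24 + 33.64 + 10.24 = 68

SSE = 68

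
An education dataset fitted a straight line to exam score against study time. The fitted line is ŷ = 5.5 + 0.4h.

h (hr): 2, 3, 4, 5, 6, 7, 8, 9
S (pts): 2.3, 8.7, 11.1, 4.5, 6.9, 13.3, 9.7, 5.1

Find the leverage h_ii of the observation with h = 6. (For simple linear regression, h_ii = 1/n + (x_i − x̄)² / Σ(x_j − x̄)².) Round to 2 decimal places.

h = 0.13

h̄ = (2 + 3 + 4 + 5 + 6 + 7 + 8 + 9)/8 = 5.5
Σ(h − h̄)² = 12.25 + 6.25 + 2.25 + 0.25 + 0.25 + 2.25 + 6.25 + 12.25 = 42
h = 1/8 + (0.5)²/42 = 0.125 + 0.00595238 = 0.13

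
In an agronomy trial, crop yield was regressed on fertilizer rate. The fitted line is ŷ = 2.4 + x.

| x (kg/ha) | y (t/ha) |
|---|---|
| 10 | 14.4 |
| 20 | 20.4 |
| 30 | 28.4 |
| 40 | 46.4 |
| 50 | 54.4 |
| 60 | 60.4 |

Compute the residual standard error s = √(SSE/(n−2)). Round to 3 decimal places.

s = 3.464

x=10: ŷ = 2.4 + 10 = 12.4; e = 14.4 − 12.4 = 2
x=20: ŷ = 2.4 + 20 = 22.4; e = 20.4 − 22.4 = -2
x=30: ŷ = 2.4 + 30 = 32.4; e = 28.4 − 32.4 = -4
x=40: ŷ = 2.4 + 40 = 42.4; e = 46.4 − 42.4 = 4
x=50: ŷ = 2.4 + 50 = 52.4; e = 54.4 − 52.4 = 2
x=60: ŷ = 2.4 + 60 = 62.4; e = 60.4 − 62.4 = -2
SSE = 4 + 4 + 16 + 16 + 4 + 4 = 48
s = √(48/4) = √12 ≈ 3.464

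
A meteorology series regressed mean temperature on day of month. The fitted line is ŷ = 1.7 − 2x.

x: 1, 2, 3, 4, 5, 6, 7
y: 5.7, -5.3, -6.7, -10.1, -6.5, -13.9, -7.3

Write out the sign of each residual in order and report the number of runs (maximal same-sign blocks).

5 runs

x=1: ŷ = 1.7 − 2·1 = -0.3; r = 5.7 − (-0.3) = 6
x=2: ŷ = 1.7 − 2·2 = -2.3; r = -5.3 − (-2.3) = -3
x=3: ŷ = 1.7 − 2·3 = -4.3; r = -6.7 − (-4.3) = -2.4
x=4: ŷ = 1.7 − 2·4 = -6.3; r = -10.1 − (-6.3) = -3.8
x=5: ŷ = 1.7 − 2·5 = -8.3; r = -6.5 − (-8.3) = 1.8
x=6: ŷ = 1.7 − 2·6 = -10.3; r = -13.9 − (-10.3) = -3.6
x=7: ŷ = 1.7 − 2·7 = -12.3; r = -7.3 − (-12.3) = 5
Signs: + − − − + − +
Runs: +×1, −×3, +×1, −×1, +×1 → 5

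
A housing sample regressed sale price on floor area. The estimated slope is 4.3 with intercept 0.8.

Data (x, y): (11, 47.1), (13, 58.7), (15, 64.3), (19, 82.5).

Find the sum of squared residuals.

x=11: ŷ = 0.8 + 4.3·11 = 48.1; e = 47.1 − 48.1 = -1
x=13: ŷ = 0.8 + 4.3·13 = 56.7; e = 58.7 − 56.7 = 2
x=15: ŷ = 0.8 + 4.3·15 = 65.3; e = 64.3 − 65.3 = -1
x=19: ŷ = 0.8 + 4.3·19 = 82.5; e = 82.5 − 82.5 = 0
SSE = 1 + 4 + 1 + 0 = 6

SSE = 6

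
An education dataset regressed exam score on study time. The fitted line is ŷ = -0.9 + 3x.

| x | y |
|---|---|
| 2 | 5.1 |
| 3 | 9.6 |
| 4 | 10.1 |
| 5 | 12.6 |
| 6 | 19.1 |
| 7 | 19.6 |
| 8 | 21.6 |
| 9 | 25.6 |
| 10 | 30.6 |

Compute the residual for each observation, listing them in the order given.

0, 1.5, -1, -1.5, 2, -0.5, -1.5, -0.5, 1.5

x=2: ŷ = -0.9 + 3·2 = 5.1; r = 5.1 − 5.1 = 0
x=3: ŷ = -0.9 + 3·3 = 8.1; r = 9.6 − 8.1 = 1.5
x=4: ŷ = -0.9 + 3·4 = 11.1; r = 10.1 − 11.1 = -1
x=5: ŷ = -0.9 + 3·5 = 14.1; r = 12.6 − 14.1 = -1.5
x=6: ŷ = -0.9 + 3·6 = 17.1; r = 19.1 − 17.1 = 2
x=7: ŷ = -0.9 + 3·7 = 20.1; r = 19.6 − 20.1 = -0.5
x=8: ŷ = -0.9 + 3·8 = 23.1; r = 21.6 − 23.1 = -1.5
x=9: ŷ = -0.9 + 3·9 = 26.1; r = 25.6 − 26.1 = -0.5
x=10: ŷ = -0.9 + 3·10 = 29.1; r = 30.6 − 29.1 = 1.5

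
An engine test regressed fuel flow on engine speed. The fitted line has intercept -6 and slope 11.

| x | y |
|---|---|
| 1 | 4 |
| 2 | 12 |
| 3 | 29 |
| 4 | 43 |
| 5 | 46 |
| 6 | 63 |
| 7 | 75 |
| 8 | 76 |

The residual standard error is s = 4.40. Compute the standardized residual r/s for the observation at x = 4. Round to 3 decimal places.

1.136

ŷ = -6 + 11·4 = 38
r = 43 − 38 = 5
r/s = 5 / 4.40 = 1.136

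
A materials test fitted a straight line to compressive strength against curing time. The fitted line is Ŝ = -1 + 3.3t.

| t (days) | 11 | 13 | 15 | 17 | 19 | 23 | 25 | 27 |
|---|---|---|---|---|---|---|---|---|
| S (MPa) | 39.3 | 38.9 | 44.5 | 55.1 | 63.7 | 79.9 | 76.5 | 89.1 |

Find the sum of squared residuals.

SSE = 96

t=11: Ŝ = -1 + 3.3·11 = 35.3; r = 39.3 − 35.3 = 4
t=13: Ŝ = -1 + 3.3·13 = 41.9; r = 38.9 − 41.9 = -3
t=15: Ŝ = -1 + 3.3·15 = 48.5; r = 44.5 − 48.5 = -4
t=17: Ŝ = -1 + 3.3·17 = 55.1; r = 55.1 − 55.1 = 0
t=19: Ŝ = -1 + 3.3·19 = 61.7; r = 63.7 − 61.7 = 2
t=23: Ŝ = -1 + 3.3·23 = 74.9; r = 79.9 − 74.9 = 5
t=25: Ŝ = -1 + 3.3·25 = 81.5; r = 76.5 − 81.5 = -5
t=27: Ŝ = -1 + 3.3·27 = 88.1; r = 89.1 − 88.1 = 1
SSE = 16 + 9 + 16 + 0 + 4 + 25 + 25 + 1 = 96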